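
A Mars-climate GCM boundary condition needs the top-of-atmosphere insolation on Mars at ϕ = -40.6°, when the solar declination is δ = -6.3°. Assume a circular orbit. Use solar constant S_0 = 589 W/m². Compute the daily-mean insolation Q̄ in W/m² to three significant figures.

Q̄ ≈ 163 W/m²

cos h₀ = −tan(-40.6°) tan(-6.300°) = -0.0946, h₀ = 1.6656 rad.
Bracket: h₀ sin ϕ sin δ + cos ϕ cos δ sin h₀ = 1.6656×-0.65077×-0.10973 + 0.75927×0.99396×0.99551 = 0.118939 + 0.751295 = 0.870234.
Q̄ = (S_0/π) × [bracket] = (589/π) × 0.870234 = 163.2 W/m².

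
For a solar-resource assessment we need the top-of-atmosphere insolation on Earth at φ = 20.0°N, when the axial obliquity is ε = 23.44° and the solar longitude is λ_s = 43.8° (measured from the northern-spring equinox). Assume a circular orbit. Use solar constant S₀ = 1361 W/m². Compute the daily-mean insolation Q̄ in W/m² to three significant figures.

Solar declination: sin δ = sin ε · sin λ_s = sin 23.44° × sin 43.8° = 0.27533, so δ = +15.981°.
cos H₀ = −tan(+20.0°) tan(+15.981°) = -0.1042, H₀ = 1.6752 rad.
Bracket: H₀ sin φ sin δ + cos φ cos δ sin H₀ = 1.6752×0.34202×0.27533 + 0.93969×0.96135×0.99455 = 0.157751 + 0.898448 = 1.056199.
Q̄ = (S₀/π) × [bracket] = (1361/π) × 1.056199 = 457.6 W/m².

Q̄ ≈ 458 W/m²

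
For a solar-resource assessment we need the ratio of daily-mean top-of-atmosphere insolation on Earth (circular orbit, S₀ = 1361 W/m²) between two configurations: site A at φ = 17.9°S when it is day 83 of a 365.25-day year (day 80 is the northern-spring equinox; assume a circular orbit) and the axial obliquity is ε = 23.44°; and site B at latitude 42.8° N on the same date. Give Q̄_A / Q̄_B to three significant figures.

— Configuration A (φ=-17.9°):
Solar longitude: λ_s = 360° × (83 − 80)/365.25 = 2.957°.
sin δ = sin 23.44° × sin 2.957° = 0.02052, so δ = +1.176°.
cos H₀ = −tan(-17.9°) tan(+1.176°) = 0.0066, H₀ = 1.5642 rad.
Bracket: H₀ sin φ sin δ + cos φ cos δ sin H₀ = 1.5642×-0.30736×0.02052 + 0.95159×0.99979×0.99998 = -0.009865 + 0.951371 = 0.941506.
Q̄ = (S₀/π) × [bracket] = (1361/π) × 0.941506 = 407.88 W/m².
— Configuration B (φ=+42.8°):
cos H₀ = −tan(+42.8°) tan(+1.176°) = -0.0190, H₀ = 1.5898 rad.
Bracket: H₀ sin φ sin δ + cos φ cos δ sin H₀ = 1.5898×0.67944×0.02052 + 0.73373×0.99979×0.99982 = 0.022165 + 0.733444 = 0.755609.
Q̄ = (S₀/π) × [bracket] = (1361/π) × 0.755609 = 327.34 W/m².
Ratio Q̄_A / Q̄_B = 407.88 / 327.34 = 1.246.

Q̄_A / Q̄_B ≈ 1.25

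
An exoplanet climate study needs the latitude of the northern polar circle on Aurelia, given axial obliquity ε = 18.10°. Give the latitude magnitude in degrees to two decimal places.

The polar circle is the lowest latitude that experiences at least one full rotation of continuous daylight at the northern-summer solstice; it lies at |ϕ| = 90° − ε = 90° − 18.10° = 71.90°.

71.90°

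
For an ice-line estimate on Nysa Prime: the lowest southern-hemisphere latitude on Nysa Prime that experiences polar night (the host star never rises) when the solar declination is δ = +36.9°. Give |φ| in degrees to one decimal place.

|φ| = 53.1°

Polar night requires cos H₀ = −tan φ tan δ ≥ 1, i.e. tan φ tan δ ≤ −1.
The boundary is |tan φ| · |tan δ| = 1, so |φ| = 90° − |δ| = 90° − 36.9° = 53.1° in the southern hemisphere.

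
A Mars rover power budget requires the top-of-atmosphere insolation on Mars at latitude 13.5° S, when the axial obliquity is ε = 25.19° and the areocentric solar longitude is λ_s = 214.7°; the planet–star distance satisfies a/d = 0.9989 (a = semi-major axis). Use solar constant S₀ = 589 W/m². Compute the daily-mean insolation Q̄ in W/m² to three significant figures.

Q̄ ≈ 193 W/m²

sin δ = sin 25.19° × sin 214.7° = -0.24230, so δ = -14.022°.
cos H₀ = −tan(-13.5°) tan(-14.022°) = -0.0600, H₀ = 1.6308 rad.
Bracket: H₀ sin φ sin δ + cos φ cos δ sin H₀ = 1.6308×-0.23345×-0.24230 + 0.97237×0.97020×0.99820 = 0.092246 + 0.941695 = 1.033941.
Inverse-square distance factor (a/d)² = 0.9989² = 0.997801.
Q̄ = (S₀/π) × 0.997801 × [bracket] = (589/π) × 0.997801 × 1.033941 = 193.4 W/m².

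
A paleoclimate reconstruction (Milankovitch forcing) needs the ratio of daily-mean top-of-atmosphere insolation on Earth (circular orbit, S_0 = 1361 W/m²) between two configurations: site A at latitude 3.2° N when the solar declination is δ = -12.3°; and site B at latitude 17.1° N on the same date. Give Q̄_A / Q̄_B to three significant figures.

Q̄_A / Q̄_B ≈ 1.14

— Configuration A (ϕ=+3.2°):
cos h₀ = −tan(+3.2°) tan(-12.300°) = 0.0122, h₀ = 1.5586 rad.
Bracket: h₀ sin ϕ sin δ + cos ϕ cos δ sin h₀ = 1.5586×0.05582×-0.21303 + 0.99844×0.97705×0.99993 = -0.018534 + 0.975458 = 0.956924.
Q̄ = (S_0/π) × [bracket] = (1361/π) × 0.956924 = 414.56 W/m².
— Configuration B (ϕ=+17.1°):
cos h₀ = −tan(+17.1°) tan(-12.300°) = 0.0671, h₀ = 1.5037 rad.
Bracket: h₀ sin ϕ sin δ + cos ϕ cos δ sin h₀ = 1.5037×0.29404×-0.21303 + 0.95579×0.97705×0.99775 = -0.094191 + 0.931753 = 0.837562.
Q̄ = (S_0/π) × [bracket] = (1361/π) × 0.837562 = 362.85 W/m².
Ratio Q̄_A / Q̄_B = 414.56 / 362.85 = 1.143.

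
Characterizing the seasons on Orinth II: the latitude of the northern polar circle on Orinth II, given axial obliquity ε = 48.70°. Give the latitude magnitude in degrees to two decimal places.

The polar circle is the lowest latitude that experiences at least one full rotation of continuous daylight at the northern-summer solstice; it lies at |φ| = 90° − ε = 90° − 48.70° = 41.30°.

41.30°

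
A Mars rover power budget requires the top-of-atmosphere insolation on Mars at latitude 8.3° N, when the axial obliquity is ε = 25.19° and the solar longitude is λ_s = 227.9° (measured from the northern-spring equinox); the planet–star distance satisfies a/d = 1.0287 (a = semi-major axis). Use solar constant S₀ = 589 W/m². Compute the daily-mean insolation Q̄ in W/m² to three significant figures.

Solar declination: sin δ = sin ε · sin λ_s = sin 25.19° × sin 227.9° = -0.31580, so δ = -18.409°.
cos H₀ = −tan(+8.3°) tan(-18.409°) = 0.0486, H₀ = 1.5222 rad.
Bracket: H₀ sin φ sin δ + cos φ cos δ sin H₀ = 1.5222×0.14436×-0.31580 + 0.98953×0.94883×0.99882 = -0.069395 + 0.937788 = 0.868393.
Inverse-square distance factor (a/d)² = 1.0287² = 1.058224.
Q̄ = (S₀/π) × 1.058224 × [bracket] = (589/π) × 1.058224 × 0.868393 = 172.3 W/m².

Q̄ ≈ 172 W/m²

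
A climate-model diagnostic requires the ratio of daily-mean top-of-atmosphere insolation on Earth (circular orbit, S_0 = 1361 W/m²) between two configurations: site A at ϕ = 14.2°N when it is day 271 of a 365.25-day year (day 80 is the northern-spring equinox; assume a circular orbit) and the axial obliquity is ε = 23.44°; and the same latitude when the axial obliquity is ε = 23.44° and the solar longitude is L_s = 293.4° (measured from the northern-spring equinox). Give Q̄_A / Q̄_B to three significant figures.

— Configuration A (ϕ=+14.2°):
Solar longitude: L_s = 360° × (271 − 80)/365.25 = 188.255°.
sin δ = sin 23.44° × sin 188.255° = -0.05711, so δ = -3.274°.
cos h₀ = −tan(+14.2°) tan(-3.274°) = 0.0145, h₀ = 1.5563 rad.
Bracket: h₀ sin ϕ sin δ + cos ϕ cos δ sin h₀ = 1.5563×0.24531×-0.05711 + 0.96945×0.99837×0.99990 = -0.021803 + 0.967773 = 0.945970.
Q̄ = (S_0/π) × [bracket] = (1361/π) × 0.945970 = 409.81 W/m².
— Configuration B (ϕ=+14.2°):
Solar declination: sin δ = sin ε · sin L_s = sin 23.44° × sin 293.4° = -0.36507, so δ = -21.412°.
cos h₀ = −tan(+14.2°) tan(-21.412°) = 0.0992, h₀ = 1.4714 rad.
Bracket: h₀ sin ϕ sin δ + cos ϕ cos δ sin h₀ = 1.4714×0.24531×-0.36507 + 0.96945×0.93098×0.99506 = -0.131772 + 0.898080 = 0.766308.
Q̄ = (S_0/π) × [bracket] = (1361/π) × 0.766308 = 331.98 W/m².
Ratio Q̄_A / Q̄_B = 409.81 / 331.98 = 1.234.

Q̄_A / Q̄_B ≈ 1.23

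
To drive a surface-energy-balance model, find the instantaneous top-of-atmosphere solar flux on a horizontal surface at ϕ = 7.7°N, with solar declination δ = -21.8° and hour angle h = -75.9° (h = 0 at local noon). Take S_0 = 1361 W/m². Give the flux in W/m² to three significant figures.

237 W/m²

cos θ_z = sin ϕ sin δ + cos ϕ cos δ cos h = -0.049758 + 0.224154 = 0.174396.
Flux = S_0 · cos θ_z = 1361 × 0.174396 = 237.4 W/m².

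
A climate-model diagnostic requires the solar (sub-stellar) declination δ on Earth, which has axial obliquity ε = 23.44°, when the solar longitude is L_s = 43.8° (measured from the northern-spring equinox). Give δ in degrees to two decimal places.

sin δ = sin ε · sin L_s = sin 23.44° × sin 43.8° = 0.275327.
δ = arcsin(0.275327) = +15.98°.

δ = +15.98°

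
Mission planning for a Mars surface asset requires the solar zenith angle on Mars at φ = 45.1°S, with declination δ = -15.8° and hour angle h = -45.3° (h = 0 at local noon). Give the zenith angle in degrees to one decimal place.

θ_z = 47.9°

cos θ_z = sin φ sin δ + cos φ cos δ cos h = 0.192867 + 0.477747 = 0.670614.
θ_z = arccos(0.670614) = 47.9°.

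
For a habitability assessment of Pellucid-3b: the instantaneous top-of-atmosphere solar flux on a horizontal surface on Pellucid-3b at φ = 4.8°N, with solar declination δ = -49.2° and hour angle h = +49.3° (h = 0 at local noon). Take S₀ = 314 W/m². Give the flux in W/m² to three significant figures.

113 W/m²

cos θ_z = sin φ sin δ + cos φ cos δ cos h = -0.063344 + 0.424600 = 0.361256.
Flux = S₀ · cos θ_z = 314 × 0.361256 = 113.4 W/m².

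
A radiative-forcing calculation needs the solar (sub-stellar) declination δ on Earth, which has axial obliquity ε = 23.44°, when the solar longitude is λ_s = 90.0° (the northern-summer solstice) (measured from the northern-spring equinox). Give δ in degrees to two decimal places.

sin δ = sin ε · sin λ_s = sin 23.44° × sin 90.0° = 0.397789.
δ = arcsin(0.397789) = +23.44°.

δ = +23.44°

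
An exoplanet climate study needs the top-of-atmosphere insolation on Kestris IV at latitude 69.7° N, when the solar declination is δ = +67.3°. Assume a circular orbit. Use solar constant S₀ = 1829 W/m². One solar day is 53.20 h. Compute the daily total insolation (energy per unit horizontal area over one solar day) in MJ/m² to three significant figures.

303 MJ/m²

cos H₀ = −tan(+69.7°) tan(+67.300°) = -6.4626 ≤ −1 ⇒ polar day, H₀ = π.
Bracket: H₀ sin φ sin δ + cos φ cos δ sin H₀ = 3.1416×0.93789×0.92254 + 0.34694×0.38591×0.00000 = 2.718241 + 0.000000 = 2.718241.
Q̄ = (S₀/π) × [bracket] = (1829/π) × 2.718241 = 1582.5 W/m².
Daily total = Q̄ × 53.20 h × 3600 s/h = 1582.5 × 53.20 × 3600 / 10⁶ = 303.1 MJ/m².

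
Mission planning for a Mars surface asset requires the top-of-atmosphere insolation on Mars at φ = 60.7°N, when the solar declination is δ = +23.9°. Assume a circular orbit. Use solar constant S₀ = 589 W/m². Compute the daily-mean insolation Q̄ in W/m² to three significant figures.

cos H₀ = −tan(+60.7°) tan(+23.900°) = -0.7897, H₀ = 2.4811 rad.
Bracket: H₀ sin φ sin δ + cos φ cos δ sin H₀ = 2.4811×0.87207×0.40514 + 0.48938×0.91425×0.61354 = 0.876599 + 0.274507 = 1.151106.
Q̄ = (S₀/π) × [bracket] = (589/π) × 1.151106 = 215.8 W/m².

Q̄ ≈ 216 W/m²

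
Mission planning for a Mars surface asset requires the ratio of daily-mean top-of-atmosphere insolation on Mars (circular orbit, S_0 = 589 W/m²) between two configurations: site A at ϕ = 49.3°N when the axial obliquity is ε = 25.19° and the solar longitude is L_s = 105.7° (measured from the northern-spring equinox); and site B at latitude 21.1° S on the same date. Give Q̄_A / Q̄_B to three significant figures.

— Configuration A (ϕ=+49.3°):
Solar declination: sin δ = sin ε · sin L_s = sin 25.19° × sin 105.7° = 0.40974, so δ = +24.189°.
cos h₀ = −tan(+49.3°) tan(+24.189°) = -0.5222, h₀ = 2.1202 rad.
Bracket: h₀ sin ϕ sin δ + cos ϕ cos δ sin h₀ = 2.1202×0.75813×0.40974 + 0.65210×0.91220×0.85281 = 0.658611 + 0.507290 = 1.165901.
Q̄ = (S_0/π) × [bracket] = (589/π) × 1.165901 = 218.59 W/m².
— Configuration B (ϕ=-21.1°):
cos h₀ = −tan(-21.1°) tan(+24.189°) = 0.1733, h₀ = 1.3966 rad.
Bracket: h₀ sin ϕ sin δ + cos ϕ cos δ sin h₀ = 1.3966×-0.36000×0.40974 + 0.93295×0.91220×0.98486 = -0.206007 + 0.838152 = 0.632145.
Q̄ = (S_0/π) × [bracket] = (589/π) × 0.632145 = 118.52 W/m².
Ratio Q̄_A / Q̄_B = 218.59 / 118.52 = 1.844.

Q̄_A / Q̄_B ≈ 1.84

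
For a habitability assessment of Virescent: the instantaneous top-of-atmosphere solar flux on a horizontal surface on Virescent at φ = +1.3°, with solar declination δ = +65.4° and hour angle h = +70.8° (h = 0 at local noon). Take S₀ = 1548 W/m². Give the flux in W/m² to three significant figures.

cos θ_z = sin φ sin δ + cos φ cos δ cos h = 0.020628 + 0.136866 = 0.157494.
Flux = S₀ · cos θ_z = 1548 × 0.157494 = 243.8 W/m².

244 W/m²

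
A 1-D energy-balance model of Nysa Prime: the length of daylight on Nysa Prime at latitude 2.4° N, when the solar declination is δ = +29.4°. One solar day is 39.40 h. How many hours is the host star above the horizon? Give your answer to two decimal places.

cos h₀ = −tan ϕ · tan δ = −tan(+2.4°) × tan(+29.400°) = -0.0236, so h₀ = 1.5944 rad = 91.35°.
Daylight = 2h₀/(2π) × 39.40 h = (1.5944/π) × 39.40 = 20.00 h.

20.00 h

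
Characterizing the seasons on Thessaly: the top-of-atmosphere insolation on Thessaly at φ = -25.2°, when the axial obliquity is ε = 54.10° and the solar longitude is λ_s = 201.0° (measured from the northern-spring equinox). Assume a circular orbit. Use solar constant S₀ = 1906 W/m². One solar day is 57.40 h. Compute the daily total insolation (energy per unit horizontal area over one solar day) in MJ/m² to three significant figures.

134 MJ/m²

Solar declination: sin δ = sin ε · sin λ_s = sin 54.10° × sin 201.0° = -0.29029, so δ = -16.875°.
cos H₀ = −tan(-25.2°) tan(-16.875°) = -0.1427, H₀ = 1.7140 rad.
Bracket: H₀ sin φ sin δ + cos φ cos δ sin H₀ = 1.7140×-0.42578×-0.29029 + 0.90483×0.95694×0.98976 = 0.211850 + 0.857002 = 1.068852.
Q̄ = (S₀/π) × [bracket] = (1906/π) × 1.068852 = 648.47 W/m².
Daily total = Q̄ × 57.40 h × 3600 s/h = 648.47 × 57.40 × 3600 / 10⁶ = 134.0 MJ/m².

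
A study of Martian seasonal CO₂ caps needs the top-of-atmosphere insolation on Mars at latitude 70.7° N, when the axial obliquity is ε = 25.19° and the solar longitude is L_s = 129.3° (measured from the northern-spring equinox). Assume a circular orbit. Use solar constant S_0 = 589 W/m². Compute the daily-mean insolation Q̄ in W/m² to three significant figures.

Solar declination: sin δ = sin ε · sin L_s = sin 25.19° × sin 129.3° = 0.32936, so δ = +19.230°.
cos h₀ = −tan(+70.7°) tan(+19.230°) = -0.9961, h₀ = 3.0531 rad.
Bracket: h₀ sin ϕ sin δ + cos ϕ cos δ sin h₀ = 3.0531×0.94380×0.32936 + 0.33051×0.94420×0.08833 = 0.949056 + 0.027565 = 0.976621.
Q̄ = (S_0/π) × [bracket] = (589/π) × 0.976621 = 183.1 W/m².

Q̄ ≈ 183 W/m²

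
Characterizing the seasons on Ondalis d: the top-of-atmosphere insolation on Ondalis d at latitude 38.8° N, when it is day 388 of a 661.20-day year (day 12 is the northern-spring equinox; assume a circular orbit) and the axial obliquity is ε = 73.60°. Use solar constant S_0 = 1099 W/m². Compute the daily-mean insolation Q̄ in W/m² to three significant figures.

Solar longitude: L_s = 360° × (388 − 12)/661.20 = 204.719°.
sin δ = sin 73.60° × sin 204.719° = -0.40115, so δ = -23.650°.
cos h₀ = −tan(+38.8°) tan(-23.650°) = 0.3521, h₀ = 1.2110 rad.
Bracket: h₀ sin ϕ sin δ + cos ϕ cos δ sin h₀ = 1.2110×0.62660×-0.40115 + 0.77934×0.91601×0.93596 = -0.304398 + 0.668166 = 0.363768.
Q̄ = (S_0/π) × [bracket] = (1099/π) × 0.363768 = 127.3 W/m².

Q̄ ≈ 127 W/m²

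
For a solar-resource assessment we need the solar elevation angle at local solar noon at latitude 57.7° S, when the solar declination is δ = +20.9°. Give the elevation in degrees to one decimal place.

11.4°

At local noon the hour angle is zero, so the zenith angle equals |φ − δ| = |-57.7° − (+20.900°)| = 78.600°.
Elevation = 90° − 78.600° = 11.4°.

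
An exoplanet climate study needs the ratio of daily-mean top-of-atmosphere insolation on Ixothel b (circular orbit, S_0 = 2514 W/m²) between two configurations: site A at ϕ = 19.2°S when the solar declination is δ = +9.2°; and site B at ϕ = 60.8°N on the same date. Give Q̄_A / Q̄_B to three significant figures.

— Configuration A (ϕ=-19.2°):
cos h₀ = −tan(-19.2°) tan(+9.200°) = 0.0564, h₀ = 1.5144 rad.
Bracket: h₀ sin ϕ sin δ + cos ϕ cos δ sin h₀ = 1.5144×-0.32887×0.15988 + 0.94438×0.98714×0.99841 = -0.079627 + 0.930753 = 0.851126.
Q̄ = (S_0/π) × [bracket] = (2514/π) × 0.851126 = 681.10 W/m².
— Configuration B (ϕ=+60.8°):
cos h₀ = −tan(+60.8°) tan(+9.200°) = -0.2898, h₀ = 1.8648 rad.
Bracket: h₀ sin ϕ sin δ + cos ϕ cos δ sin h₀ = 1.8648×0.87292×0.15988 + 0.48786×0.98714×0.95709 = 0.260256 + 0.460921 = 0.721177.
Q̄ = (S_0/π) × [bracket] = (2514/π) × 0.721177 = 577.11 W/m².
Ratio Q̄_A / Q̄_B = 681.10 / 577.11 = 1.180.

Q̄_A / Q̄_B ≈ 1.18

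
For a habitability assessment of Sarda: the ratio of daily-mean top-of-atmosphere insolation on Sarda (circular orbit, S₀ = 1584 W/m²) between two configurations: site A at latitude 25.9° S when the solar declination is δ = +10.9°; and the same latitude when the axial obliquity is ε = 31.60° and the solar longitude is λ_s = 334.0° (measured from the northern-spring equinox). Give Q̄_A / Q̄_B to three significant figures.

Q̄_A / Q̄_B ≈ 0.729

— Configuration A (φ=-25.9°):
cos H₀ = −tan(-25.9°) tan(+10.900°) = 0.0935, H₀ = 1.4772 rad.
Bracket: H₀ sin φ sin δ + cos φ cos δ sin H₀ = 1.4772×-0.43680×0.18910 + 0.89956×0.98196×0.99562 = -0.122015 + 0.879463 = 0.757448.
Q̄ = (S₀/π) × [bracket] = (1584/π) × 0.757448 = 381.91 W/m².
— Configuration B (φ=-25.9°):
Solar declination: sin δ = sin ε · sin λ_s = sin 31.60° × sin 334.0° = -0.22970, so δ = -13.279°.
cos H₀ = −tan(-25.9°) tan(-13.279°) = -0.1146, H₀ = 1.6856 rad.
Bracket: H₀ sin φ sin δ + cos φ cos δ sin H₀ = 1.6856×-0.43680×-0.22970 + 0.89956×0.97326×0.99341 = 0.169121 + 0.869736 = 1.038857.
Q̄ = (S₀/π) × [bracket] = (1584/π) × 1.038857 = 523.79 W/m².
Ratio Q̄_A / Q̄_B = 381.91 / 523.79 = 0.7291.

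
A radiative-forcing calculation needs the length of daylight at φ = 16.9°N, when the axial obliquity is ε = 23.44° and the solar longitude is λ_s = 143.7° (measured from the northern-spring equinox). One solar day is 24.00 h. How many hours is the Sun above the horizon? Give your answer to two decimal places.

12.56 h

Solar declination: sin δ = sin ε · sin λ_s = sin 23.44° × sin 143.7° = 0.23550, so δ = +13.621°.
cos H₀ = −tan φ · tan δ = −tan(+16.9°) × tan(+13.621°) = -0.0736, so H₀ = 1.6445 rad = 94.22°.
Daylight = 2H₀/(2π) × 24.00 h = (1.6445/π) × 24.00 = 12.56 h.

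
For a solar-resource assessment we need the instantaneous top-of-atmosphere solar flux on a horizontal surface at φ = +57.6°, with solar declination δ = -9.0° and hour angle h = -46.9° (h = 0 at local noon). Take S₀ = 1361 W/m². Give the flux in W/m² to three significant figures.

312 W/m²

cos θ_z = sin φ sin δ + cos φ cos δ cos h = -0.132082 + 0.361609 = 0.229527.
Flux = S₀ · cos θ_z = 1361 × 0.229527 = 312.4 W/m².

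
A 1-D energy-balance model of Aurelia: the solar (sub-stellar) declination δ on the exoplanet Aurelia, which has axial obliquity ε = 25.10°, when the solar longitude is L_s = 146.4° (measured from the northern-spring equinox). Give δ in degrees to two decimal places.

sin δ = sin ε · sin L_s = sin 25.10° × sin 146.4° = 0.234748.
δ = arcsin(0.234748) = +13.58°.

δ = +13.58°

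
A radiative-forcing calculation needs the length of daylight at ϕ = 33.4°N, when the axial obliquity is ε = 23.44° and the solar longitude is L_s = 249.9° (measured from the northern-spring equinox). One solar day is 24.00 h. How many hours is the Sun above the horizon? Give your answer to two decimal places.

Solar declination: sin δ = sin ε · sin L_s = sin 23.44° × sin 249.9° = -0.37356, so δ = -21.935°.
cos h₀ = −tan ϕ · tan δ = −tan(+33.4°) × tan(-21.935°) = 0.2655, so h₀ = 1.3020 rad = 74.60°.
Daylight = 2h₀/(2π) × 24.00 h = (1.3020/π) × 24.00 = 9.95 h.

9.95 h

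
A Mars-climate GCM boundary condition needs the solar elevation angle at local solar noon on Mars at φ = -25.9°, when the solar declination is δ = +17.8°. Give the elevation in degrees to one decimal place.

At local noon the hour angle is zero, so the zenith angle equals |φ − δ| = |-25.9° − (+17.800°)| = 43.700°.
Elevation = 90° − 43.700° = 46.3°.

46.3°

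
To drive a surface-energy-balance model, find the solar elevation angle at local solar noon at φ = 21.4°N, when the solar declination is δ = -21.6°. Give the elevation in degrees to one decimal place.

At local noon the hour angle is zero, so the zenith angle equals |φ − δ| = |+21.4° − (-21.600°)| = 43.000°.
Elevation = 90° − 43.000° = 47.0°.

47.0°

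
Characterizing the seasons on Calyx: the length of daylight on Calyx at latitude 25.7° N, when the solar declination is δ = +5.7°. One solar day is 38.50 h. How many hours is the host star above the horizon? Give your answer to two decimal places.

19.84 h

cos H₀ = −tan φ · tan δ = −tan(+25.7°) × tan(+5.700°) = -0.0480, so H₀ = 1.6189 rad = 92.75°.
Daylight = 2H₀/(2π) × 38.50 h = (1.6189/π) × 38.50 = 19.84 h.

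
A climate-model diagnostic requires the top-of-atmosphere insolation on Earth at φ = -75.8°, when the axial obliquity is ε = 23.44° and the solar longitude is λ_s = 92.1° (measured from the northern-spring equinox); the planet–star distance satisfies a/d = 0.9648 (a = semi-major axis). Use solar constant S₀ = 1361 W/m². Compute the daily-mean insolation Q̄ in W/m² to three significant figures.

Solar declination: sin δ = sin ε · sin λ_s = sin 23.44° × sin 92.1° = 0.39752, so δ = +23.423°.
cos H₀ = −tan(-75.8°) tan(+23.423°) = 1.7121 ≥ 1 ⇒ polar night, H₀ = 0 and Q̄ = 0.
Inverse-square distance factor (a/d)² = 0.9648² = 0.930839.

Q̄ ≈ 0.00 W/m²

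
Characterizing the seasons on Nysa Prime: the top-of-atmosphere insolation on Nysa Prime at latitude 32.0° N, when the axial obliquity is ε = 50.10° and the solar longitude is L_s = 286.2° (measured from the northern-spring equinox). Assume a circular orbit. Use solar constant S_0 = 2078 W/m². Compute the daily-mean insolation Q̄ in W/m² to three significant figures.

Solar declination: sin δ = sin ε · sin L_s = sin 50.10° × sin 286.2° = -0.73670, so δ = -47.451°.
cos h₀ = −tan(+32.0°) tan(-47.451°) = 0.6808, h₀ = 0.8220 rad.
Bracket: h₀ sin ϕ sin δ + cos ϕ cos δ sin h₀ = 0.8220×0.52992×-0.73670 + 0.84805×0.67622×0.73250 = -0.320902 + 0.420066 = 0.099164.
Q̄ = (S_0/π) × [bracket] = (2078/π) × 0.099164 = 65.59 W/m².

Q̄ ≈ 65.6 W/m²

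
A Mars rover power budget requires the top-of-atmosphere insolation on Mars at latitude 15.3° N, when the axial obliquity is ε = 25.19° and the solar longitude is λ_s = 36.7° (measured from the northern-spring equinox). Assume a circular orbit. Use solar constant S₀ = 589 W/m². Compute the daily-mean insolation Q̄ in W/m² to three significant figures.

Solar declination: sin δ = sin ε · sin λ_s = sin 25.19° × sin 36.7° = 0.25436, so δ = +14.736°.
cos H₀ = −tan(+15.3°) tan(+14.736°) = -0.0720, H₀ = 1.6428 rad.
Bracket: H₀ sin φ sin δ + cos φ cos δ sin H₀ = 1.6428×0.26387×0.25436 + 0.96456×0.96711×0.99741 = 0.110261 + 0.930420 = 1.040681.
Q̄ = (S₀/π) × [bracket] = (589/π) × 1.040681 = 195.1 W/m².

Q̄ ≈ 195 W/m²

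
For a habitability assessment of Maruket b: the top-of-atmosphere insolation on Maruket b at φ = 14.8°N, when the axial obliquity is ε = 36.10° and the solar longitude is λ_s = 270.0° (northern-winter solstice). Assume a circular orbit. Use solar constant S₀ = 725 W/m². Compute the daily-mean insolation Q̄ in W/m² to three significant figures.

Solar declination: sin δ = sin ε · sin λ_s = sin 36.10° × sin 270.0° = -0.58920, so δ = -36.100°.
cos H₀ = −tan(+14.8°) tan(-36.100°) = 0.1927, H₀ = 1.3769 rad.
Bracket: H₀ sin φ sin δ + cos φ cos δ sin H₀ = 1.3769×0.25545×-0.58920 + 0.96682×0.80799×0.98126 = -0.207239 + 0.766542 = 0.559303.
Q̄ = (S₀/π) × [bracket] = (725/π) × 0.559303 = 129.1 W/m².

Q̄ ≈ 129 W/m²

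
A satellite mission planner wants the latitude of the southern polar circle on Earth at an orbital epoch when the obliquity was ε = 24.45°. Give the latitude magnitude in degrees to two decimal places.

65.55°

The polar circle is the lowest latitude that experiences at least one full rotation of continuous darkness at the northern-summer solstice; it lies at |φ| = 90° − ε = 90° − 24.45° = 65.55°.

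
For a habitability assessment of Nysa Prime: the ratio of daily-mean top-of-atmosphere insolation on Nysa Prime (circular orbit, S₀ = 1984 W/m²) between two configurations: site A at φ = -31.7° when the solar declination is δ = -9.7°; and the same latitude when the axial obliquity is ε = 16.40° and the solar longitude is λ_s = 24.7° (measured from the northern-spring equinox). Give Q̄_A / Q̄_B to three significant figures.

Q̄_A / Q̄_B ≈ 1.31

— Configuration A (φ=-31.7°):
cos H₀ = −tan(-31.7°) tan(-9.700°) = -0.1056, H₀ = 1.6766 rad.
Bracket: H₀ sin φ sin δ + cos φ cos δ sin H₀ = 1.6766×-0.52547×-0.16849 + 0.85081×0.98570×0.99441 = 0.148440 + 0.833955 = 0.982395.
Q̄ = (S₀/π) × [bracket] = (1984/π) × 0.982395 = 620.41 W/m².
— Configuration B (φ=-31.7°):
Solar declination: sin δ = sin ε · sin λ_s = sin 16.40° × sin 24.7° = 0.11798, so δ = +6.776°.
cos H₀ = −tan(-31.7°) tan(+6.776°) = 0.0734, H₀ = 1.4974 rad.
Bracket: H₀ sin φ sin δ + cos φ cos δ sin H₀ = 1.4974×-0.52547×0.11798 + 0.85081×0.99302×0.99730 = -0.092831 + 0.842590 = 0.749759.
Q̄ = (S₀/π) × [bracket] = (1984/π) × 0.749759 = 473.49 W/m².
Ratio Q̄_A / Q̄_B = 620.41 / 473.49 = 1.310.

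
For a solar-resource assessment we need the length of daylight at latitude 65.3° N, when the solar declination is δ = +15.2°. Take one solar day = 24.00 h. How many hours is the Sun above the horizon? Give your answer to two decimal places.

16.83 h

cos H₀ = −tan φ · tan δ = −tan(+65.3°) × tan(+15.200°) = -0.5907, so H₀ = 2.2027 rad = 126.21°.
Daylight = 2H₀/(2π) × 24.00 h = (2.2027/π) × 24.00 = 16.83 h.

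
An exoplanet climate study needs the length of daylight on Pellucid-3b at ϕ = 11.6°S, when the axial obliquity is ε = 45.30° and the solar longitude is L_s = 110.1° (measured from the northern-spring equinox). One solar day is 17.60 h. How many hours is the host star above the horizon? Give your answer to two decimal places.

7.76 h

Solar declination: sin δ = sin ε · sin L_s = sin 45.30° × sin 110.1° = 0.66751, so δ = +41.875°.
cos h₀ = −tan ϕ · tan δ = −tan(-11.6°) × tan(+41.875°) = 0.1840, so h₀ = 1.3857 rad = 79.40°.
Daylight = 2h₀/(2π) × 17.60 h = (1.3857/π) × 17.60 = 7.76 h.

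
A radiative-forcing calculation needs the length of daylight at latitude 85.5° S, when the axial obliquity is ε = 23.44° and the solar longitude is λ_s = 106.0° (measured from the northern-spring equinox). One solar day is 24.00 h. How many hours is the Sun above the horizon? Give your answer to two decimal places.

Solar declination: sin δ = sin ε · sin λ_s = sin 23.44° × sin 106.0° = 0.38238, so δ = +22.481°.
cos H₀ = −tan φ · tan δ = 5.2582 ≥ 1, so the Sun never rises (polar night) and H₀ = 0.
Daylight = 2H₀/(2π) × 24.00 h = (0.0000/π) × 24.00 = 0.00 h.

0.00 h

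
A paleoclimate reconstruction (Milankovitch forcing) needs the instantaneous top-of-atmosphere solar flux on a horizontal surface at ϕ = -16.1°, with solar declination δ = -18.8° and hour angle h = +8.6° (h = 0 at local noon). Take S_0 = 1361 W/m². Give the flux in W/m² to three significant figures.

cos θ_z = sin ϕ sin δ + cos ϕ cos δ cos h = 0.089369 + 0.899295 = 0.988664.
Flux = S_0 · cos θ_z = 1361 × 0.988664 = 1346 W/m².

1.35e+03 W/m²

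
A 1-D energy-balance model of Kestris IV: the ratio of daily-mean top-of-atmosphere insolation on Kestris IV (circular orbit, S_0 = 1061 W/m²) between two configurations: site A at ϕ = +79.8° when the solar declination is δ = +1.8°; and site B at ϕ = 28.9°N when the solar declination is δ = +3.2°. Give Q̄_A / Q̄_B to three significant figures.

— Configuration A (ϕ=+79.8°):
cos h₀ = −tan(+79.8°) tan(+1.800°) = -0.1747, h₀ = 1.7464 rad.
Bracket: h₀ sin ϕ sin δ + cos ϕ cos δ sin h₀ = 1.7464×0.98420×0.03141 + 0.17708×0.99951×0.98463 = 0.053988 + 0.174273 = 0.228261.
Q̄ = (S_0/π) × [bracket] = (1061/π) × 0.228261 = 77.090 W/m².
— Configuration B (ϕ=+28.9°):
cos h₀ = −tan(+28.9°) tan(+3.200°) = -0.0309, h₀ = 1.6017 rad.
Bracket: h₀ sin ϕ sin δ + cos ϕ cos δ sin h₀ = 1.6017×0.48328×0.05582 + 0.87546×0.99844×0.99952 = 0.043209 + 0.873675 = 0.916884.
Q̄ = (S_0/π) × [bracket] = (1061/π) × 0.916884 = 309.66 W/m².
Ratio Q̄_A / Q̄_B = 77.090 / 309.66 = 0.2490.

Q̄_A / Q̄_B ≈ 0.249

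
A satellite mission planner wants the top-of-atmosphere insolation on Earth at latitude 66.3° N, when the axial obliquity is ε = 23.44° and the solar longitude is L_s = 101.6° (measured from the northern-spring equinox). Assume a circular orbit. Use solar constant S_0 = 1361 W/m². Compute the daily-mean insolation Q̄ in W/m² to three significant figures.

Solar declination: sin δ = sin ε · sin L_s = sin 23.44° × sin 101.6° = 0.38966, so δ = +22.934°.
cos h₀ = −tan(+66.3°) tan(+22.934°) = -0.9639, h₀ = 2.8719 rad.
Bracket: h₀ sin ϕ sin δ + cos ϕ cos δ sin h₀ = 2.8719×0.91566×0.38966 + 0.40195×0.92096×0.26639 = 1.024683 + 0.098612 = 1.123295.
Q̄ = (S_0/π) × [bracket] = (1361/π) × 1.123295 = 486.6 W/m².

Q̄ ≈ 487 W/m²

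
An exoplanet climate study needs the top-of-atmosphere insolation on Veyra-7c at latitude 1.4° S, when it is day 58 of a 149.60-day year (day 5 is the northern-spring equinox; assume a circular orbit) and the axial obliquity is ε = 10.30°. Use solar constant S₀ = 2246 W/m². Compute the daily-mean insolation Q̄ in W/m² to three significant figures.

Solar longitude: λ_s = 360° × (58 − 5)/149.60 = 127.540°.
sin δ = sin 10.30° × sin 127.540° = 0.14178, so δ = +8.151°.
cos H₀ = −tan(-1.4°) tan(+8.151°) = 0.0035, H₀ = 1.5673 rad.
Bracket: H₀ sin φ sin δ + cos φ cos δ sin H₀ = 1.5673×-0.02443×0.14178 + 0.99970×0.98990×0.99999 = -0.005429 + 0.989593 = 0.984164.
Q̄ = (S₀/π) × [bracket] = (2246/π) × 0.984164 = 703.6 W/m².

Q̄ ≈ 704 W/m²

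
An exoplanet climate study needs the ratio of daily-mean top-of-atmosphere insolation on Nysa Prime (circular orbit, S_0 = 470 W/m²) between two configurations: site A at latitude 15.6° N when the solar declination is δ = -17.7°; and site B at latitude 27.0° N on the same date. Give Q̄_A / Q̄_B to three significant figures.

Q̄_A / Q̄_B ≈ 1.23

— Configuration A (ϕ=+15.6°):
cos h₀ = −tan(+15.6°) tan(-17.700°) = 0.0891, h₀ = 1.4816 rad.
Bracket: h₀ sin ϕ sin δ + cos ϕ cos δ sin h₀ = 1.4816×0.26892×-0.30403 + 0.96316×0.95266×0.99602 = -0.121135 + 0.913912 = 0.792777.
Q̄ = (S_0/π) × [bracket] = (470/π) × 0.792777 = 118.60 W/m².
— Configuration B (ϕ=+27.0°):
cos h₀ = −tan(+27.0°) tan(-17.700°) = 0.1626, h₀ = 1.4075 rad.
Bracket: h₀ sin ϕ sin δ + cos ϕ cos δ sin h₀ = 1.4075×0.45399×-0.30403 + 0.89101×0.95266×0.98669 = -0.194272 + 0.837532 = 0.643260.
Q̄ = (S_0/π) × [bracket] = (470/π) × 0.643260 = 96.235 W/m².
Ratio Q̄_A / Q̄_B = 118.60 / 96.235 = 1.232.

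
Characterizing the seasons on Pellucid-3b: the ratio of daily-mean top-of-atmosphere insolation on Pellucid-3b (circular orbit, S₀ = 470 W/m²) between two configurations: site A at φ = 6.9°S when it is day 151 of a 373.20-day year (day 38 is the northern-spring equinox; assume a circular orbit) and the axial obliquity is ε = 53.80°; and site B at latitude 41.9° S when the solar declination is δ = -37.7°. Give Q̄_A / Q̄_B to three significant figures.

— Configuration A (φ=-6.9°):
Solar longitude: λ_s = 360° × (151 − 38)/373.20 = 109.003°.
sin δ = sin 53.80° × sin 109.003° = 0.76298, so δ = +49.728°.
cos H₀ = −tan(-6.9°) tan(+49.728°) = 0.1428, H₀ = 1.4275 rad.
Bracket: H₀ sin φ sin δ + cos φ cos δ sin H₀ = 1.4275×-0.12014×0.76298 + 0.99276×0.64642×0.98975 = -0.130851 + 0.635162 = 0.504311.
Q̄ = (S₀/π) × [bracket] = (470/π) × 0.504311 = 75.448 W/m².
— Configuration B (φ=-41.9°):
cos H₀ = −tan(-41.9°) tan(-37.700°) = -0.6935, H₀ = 2.3371 rad.
Bracket: H₀ sin φ sin δ + cos φ cos δ sin H₀ = 2.3371×-0.66783×-0.61153 + 0.74431×0.79122×0.72048 = 0.954467 + 0.424300 = 1.378767.
Q̄ = (S₀/π) × [bracket] = (470/π) × 1.378767 = 206.27 W/m².
Ratio Q̄_A / Q̄_B = 75.448 / 206.27 = 0.3658.

Q̄_A / Q̄_B ≈ 0.366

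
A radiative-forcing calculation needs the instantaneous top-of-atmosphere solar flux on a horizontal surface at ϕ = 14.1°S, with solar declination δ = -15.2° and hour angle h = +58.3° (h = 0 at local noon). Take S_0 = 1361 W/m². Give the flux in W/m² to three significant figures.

cos θ_z = sin ϕ sin δ + cos ϕ cos δ cos h = 0.063873 + 0.491811 = 0.555684.
Flux = S_0 · cos θ_z = 1361 × 0.555684 = 756.3 W/m².

756 W/m²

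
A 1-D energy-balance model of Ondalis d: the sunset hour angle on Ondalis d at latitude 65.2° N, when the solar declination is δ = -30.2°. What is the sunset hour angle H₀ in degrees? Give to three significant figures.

H₀ = 0.00°

cos H₀ = −tan φ · tan δ = 1.2596 ≥ 1, so the host star never rises (polar night) and H₀ = 0.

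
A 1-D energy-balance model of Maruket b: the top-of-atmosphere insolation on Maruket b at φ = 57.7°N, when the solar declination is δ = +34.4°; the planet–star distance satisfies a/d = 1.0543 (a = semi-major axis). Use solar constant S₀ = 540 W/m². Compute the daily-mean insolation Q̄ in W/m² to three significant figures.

Q̄ ≈ 287 W/m²

cos H₀ = −tan(+57.7°) tan(+34.400°) = -1.0831 ≤ −1 ⇒ polar day, H₀ = π.
Bracket: H₀ sin φ sin δ + cos φ cos δ sin H₀ = 3.1416×0.84526×0.56497 + 0.53435×0.82511×0.00000 = 1.500260 + 0.000000 = 1.500260.
Inverse-square distance factor (a/d)² = 1.0543² = 1.111548.
Q̄ = (S₀/π) × 1.111548 × [bracket] = (540/π) × 1.111548 × 1.500260 = 286.6 W/m².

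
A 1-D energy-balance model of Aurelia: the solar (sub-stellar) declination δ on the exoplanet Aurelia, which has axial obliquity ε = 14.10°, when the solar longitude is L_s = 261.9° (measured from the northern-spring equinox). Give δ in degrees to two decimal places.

sin δ = sin ε · sin L_s = sin 14.10° × sin 261.9° = -0.241185.
δ = arcsin(-0.241185) = -13.96°.

δ = -13.96°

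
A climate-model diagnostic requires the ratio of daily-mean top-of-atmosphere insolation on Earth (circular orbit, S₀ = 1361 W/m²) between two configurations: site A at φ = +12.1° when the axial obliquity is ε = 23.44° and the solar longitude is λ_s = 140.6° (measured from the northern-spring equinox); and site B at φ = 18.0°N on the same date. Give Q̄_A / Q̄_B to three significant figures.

— Configuration A (φ=+12.1°):
Solar declination: sin δ = sin ε · sin λ_s = sin 23.44° × sin 140.6° = 0.25249, so δ = +14.625°.
cos H₀ = −tan(+12.1°) tan(+14.625°) = -0.0559, H₀ = 1.6268 rad.
Bracket: H₀ sin φ sin δ + cos φ cos δ sin H₀ = 1.6268×0.20962×0.25249 + 0.97778×0.96760×0.99843 = 0.086102 + 0.944615 = 1.030717.
Q̄ = (S₀/π) × [bracket] = (1361/π) × 1.030717 = 446.53 W/m².
— Configuration B (φ=+18.0°):
cos H₀ = −tan(+18.0°) tan(+14.625°) = -0.0848, H₀ = 1.6557 rad.
Bracket: H₀ sin φ sin δ + cos φ cos δ sin H₀ = 1.6557×0.30902×0.25249 + 0.95106×0.96760×0.99640 = 0.129185 + 0.916933 = 1.046118.
Q̄ = (S₀/π) × [bracket] = (1361/π) × 1.046118 = 453.20 W/m².
Ratio Q̄_A / Q̄_B = 446.53 / 453.20 = 0.9853.

Q̄_A / Q̄_B ≈ 0.985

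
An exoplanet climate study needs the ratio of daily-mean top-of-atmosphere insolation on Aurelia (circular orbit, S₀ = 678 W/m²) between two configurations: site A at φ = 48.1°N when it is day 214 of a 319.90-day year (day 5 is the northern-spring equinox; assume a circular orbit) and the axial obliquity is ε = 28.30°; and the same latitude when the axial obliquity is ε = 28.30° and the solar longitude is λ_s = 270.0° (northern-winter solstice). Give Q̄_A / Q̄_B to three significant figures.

— Configuration A (φ=+48.1°):
Solar longitude: λ_s = 360° × (214 − 5)/319.90 = 235.198°.
sin δ = sin 28.30° × sin 235.198° = -0.38929, so δ = -22.910°.
cos H₀ = −tan(+48.1°) tan(-22.910°) = 0.4710, H₀ = 1.0803 rad.
Bracket: H₀ sin φ sin δ + cos φ cos δ sin H₀ = 1.0803×0.74431×-0.38929 + 0.66783×0.92112×0.88212 = -0.313020 + 0.542638 = 0.229618.
Q̄ = (S₀/π) × [bracket] = (678/π) × 0.229618 = 49.555 W/m².
— Configuration B (φ=+48.1°):
Solar declination: sin δ = sin ε · sin λ_s = sin 28.30° × sin 270.0° = -0.47409, so δ = -28.300°.
cos H₀ = −tan(+48.1°) tan(-28.300°) = 0.6001, H₀ = 0.9272 rad.
Bracket: H₀ sin φ sin δ + cos φ cos δ sin H₀ = 0.9272×0.74431×-0.47409 + 0.66783×0.88048×0.79992 = -0.327181 + 0.470362 = 0.143181.
Q̄ = (S₀/π) × [bracket] = (678/π) × 0.143181 = 30.900 W/m².
Ratio Q̄_A / Q̄_B = 49.555 / 30.900 = 1.604.

Q̄_A / Q̄_B ≈ 1.60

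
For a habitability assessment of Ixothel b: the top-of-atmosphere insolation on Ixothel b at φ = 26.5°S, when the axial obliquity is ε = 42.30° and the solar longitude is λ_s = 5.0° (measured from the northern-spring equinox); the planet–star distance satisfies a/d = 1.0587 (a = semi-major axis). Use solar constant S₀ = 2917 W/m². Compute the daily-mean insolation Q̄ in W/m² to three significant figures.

Q̄ ≈ 887 W/m²

Solar declination: sin δ = sin ε · sin λ_s = sin 42.30° × sin 5.0° = 0.05866, so δ = +3.363°.
cos H₀ = −tan(-26.5°) tan(+3.363°) = 0.0293, H₀ = 1.5415 rad.
Bracket: H₀ sin φ sin δ + cos φ cos δ sin H₀ = 1.5415×-0.44620×0.05866 + 0.89493×0.99828×0.99957 = -0.040347 + 0.893007 = 0.852660.
Inverse-square distance factor (a/d)² = 1.0587² = 1.120846.
Q̄ = (S₀/π) × 1.120846 × [bracket] = (2917/π) × 1.120846 × 0.852660 = 887.4 W/m².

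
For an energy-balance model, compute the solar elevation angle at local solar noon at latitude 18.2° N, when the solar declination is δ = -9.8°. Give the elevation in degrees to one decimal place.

62.0°

At local noon the hour angle is zero, so the zenith angle equals |ϕ − δ| = |+18.2° − (-9.800°)| = 28.000°.
Elevation = 90° − 28.000° = 62.0°.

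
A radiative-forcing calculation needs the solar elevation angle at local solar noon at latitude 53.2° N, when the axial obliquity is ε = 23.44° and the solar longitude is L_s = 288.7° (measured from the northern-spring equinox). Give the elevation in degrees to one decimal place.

Solar declination: sin δ = sin ε · sin L_s = sin 23.44° × sin 288.7° = -0.37679, so δ = -22.135°.
At local noon the hour angle is zero, so the zenith angle equals |ϕ − δ| = |+53.2° − (-22.135°)| = 75.335°.
Elevation = 90° − 75.335° = 14.7°.

14.7°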